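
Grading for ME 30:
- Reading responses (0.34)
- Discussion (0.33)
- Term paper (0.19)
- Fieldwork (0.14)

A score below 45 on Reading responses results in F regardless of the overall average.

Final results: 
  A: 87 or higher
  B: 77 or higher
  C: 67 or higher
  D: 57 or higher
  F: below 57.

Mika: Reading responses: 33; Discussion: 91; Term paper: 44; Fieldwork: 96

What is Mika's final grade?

F

Reading responses score 33 < 45: minimum not met.
Weighted total:
  Reading responses 33 × 0.34 = 11.22
  Discussion 91 × 0.33 = 30.03
  Term paper 44 × 0.19 = 8.36
  Fieldwork 96 × 0.14 = 13.44
Sum = 63.05
Because the Reading responses minimum was not met, the result is F.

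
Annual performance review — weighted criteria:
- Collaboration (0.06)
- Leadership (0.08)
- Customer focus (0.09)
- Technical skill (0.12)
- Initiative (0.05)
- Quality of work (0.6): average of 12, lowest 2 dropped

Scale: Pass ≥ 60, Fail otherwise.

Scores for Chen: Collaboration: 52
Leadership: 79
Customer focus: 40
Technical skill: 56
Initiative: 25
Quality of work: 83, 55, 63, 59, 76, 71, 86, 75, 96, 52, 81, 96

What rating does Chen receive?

Quality of work: drop 52, 55 → average of remaining 10 = 786/10 = 78.6
Weighted total:
  Collaboration 52 × 0.06 = 3.12
  Leadership 79 × 0.08 = 6.32
  Customer focus 40 × 0.09 = 3.6
  Technical skill 56 × 0.12 = 6.72
  Initiative 25 × 0.05 = 1.25
  Quality of work 78.6 × 0.6 = 47.16
Sum = 68.17
68.17 ≥ 60 → Pass

Pass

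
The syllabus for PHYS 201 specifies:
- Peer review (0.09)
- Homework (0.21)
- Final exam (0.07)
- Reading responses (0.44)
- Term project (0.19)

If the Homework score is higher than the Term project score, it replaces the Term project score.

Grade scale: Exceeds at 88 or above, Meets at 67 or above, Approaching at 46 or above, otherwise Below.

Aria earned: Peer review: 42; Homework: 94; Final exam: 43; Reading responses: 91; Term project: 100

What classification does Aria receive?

Meets

Homework (94) ≤ Term project (100), so Term project stays at 100.
Weighted total:
  Peer review 42 × 0.09 = 3.78
  Homework 94 × 0.21 = 19.74
  Final exam 43 × 0.07 = 3.01
  Reading responses 91 × 0.44 = 40.04
  Term project 100 × 0.19 = 19
Sum = 85.57
85.57 is ≥ 67 and < 88 → Meets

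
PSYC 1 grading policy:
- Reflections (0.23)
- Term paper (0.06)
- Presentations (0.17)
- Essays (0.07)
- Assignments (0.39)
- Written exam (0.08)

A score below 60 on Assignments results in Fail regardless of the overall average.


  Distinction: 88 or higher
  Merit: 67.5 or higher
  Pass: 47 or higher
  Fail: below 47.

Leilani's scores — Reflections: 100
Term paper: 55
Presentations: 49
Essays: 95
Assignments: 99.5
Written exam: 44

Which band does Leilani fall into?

Merit

Assignments score 99.5 ≥ 60: minimum met.
Weighted total:
  Reflections 100 × 0.23 = 23
  Term paper 55 × 0.06 = 3.3
  Presentations 49 × 0.17 = 8.33
  Essays 95 × 0.07 = 6.65
  Assignments 99.5 × 0.39 = 38.805
  Written exam 44 × 0.08 = 3.52
Sum = 83.605
83.605 is ≥ 67.5 and < 88 → Merit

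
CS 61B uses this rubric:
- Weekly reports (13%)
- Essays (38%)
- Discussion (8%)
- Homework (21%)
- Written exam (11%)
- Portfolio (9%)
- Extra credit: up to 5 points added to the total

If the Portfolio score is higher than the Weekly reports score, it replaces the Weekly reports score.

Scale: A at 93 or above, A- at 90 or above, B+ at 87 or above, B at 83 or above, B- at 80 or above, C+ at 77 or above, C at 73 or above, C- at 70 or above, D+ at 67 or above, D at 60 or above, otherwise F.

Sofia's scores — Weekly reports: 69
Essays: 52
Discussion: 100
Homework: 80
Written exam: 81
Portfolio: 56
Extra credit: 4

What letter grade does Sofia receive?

Portfolio (56) ≤ Weekly reports (69), so Weekly reports stays at 69.
Weighted total:
  Weekly reports 69 × 0.13 = 8.97
  Essays 52 × 0.38 = 19.76
  Discussion 100 × 0.08 = 8
  Homework 80 × 0.21 = 16.8
  Written exam 81 × 0.11 = 8.91
  Portfolio 56 × 0.09 = 5.04
Sum = 67.48
Extra credit: 67.48 + 4 = 71.48
71.48 is ≥ 70 and < 73 → C-

C-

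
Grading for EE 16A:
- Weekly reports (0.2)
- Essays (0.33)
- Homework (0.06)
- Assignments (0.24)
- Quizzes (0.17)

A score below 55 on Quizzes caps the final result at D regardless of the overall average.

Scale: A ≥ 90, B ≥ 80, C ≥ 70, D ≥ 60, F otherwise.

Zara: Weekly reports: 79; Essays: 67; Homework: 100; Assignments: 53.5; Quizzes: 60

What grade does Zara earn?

Quizzes score 60 ≥ 55: minimum met.
Weighted total:
  Weekly reports 79 × 0.2 = 15.8
  Essays 67 × 0.33 = 22.11
  Homework 100 × 0.06 = 6
  Assignments 53.5 × 0.24 = 12.84
  Quizzes 60 × 0.17 = 10.2
Sum = 66.95
66.95 is ≥ 60 and < 70 → D

D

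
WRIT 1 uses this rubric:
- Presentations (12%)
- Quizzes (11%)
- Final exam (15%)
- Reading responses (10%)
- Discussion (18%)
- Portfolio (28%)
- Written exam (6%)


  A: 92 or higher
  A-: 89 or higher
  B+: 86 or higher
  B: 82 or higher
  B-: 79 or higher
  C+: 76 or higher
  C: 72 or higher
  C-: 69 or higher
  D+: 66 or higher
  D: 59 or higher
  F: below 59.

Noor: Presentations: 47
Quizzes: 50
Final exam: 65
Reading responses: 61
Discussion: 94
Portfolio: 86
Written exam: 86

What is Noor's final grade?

Weighted total:
  Presentations 47 × 0.12 = 5.64
  Quizzes 50 × 0.11 = 5.5
  Final exam 65 × 0.15 = 9.75
  Reading responses 61 × 0.1 = 6.1
  Discussion 94 × 0.18 = 16.92
  Portfolio 86 × 0.28 = 24.08
  Written exam 86 × 0.06 = 5.16
Sum = 73.15
73.15 is ≥ 72 and < 76 → C

C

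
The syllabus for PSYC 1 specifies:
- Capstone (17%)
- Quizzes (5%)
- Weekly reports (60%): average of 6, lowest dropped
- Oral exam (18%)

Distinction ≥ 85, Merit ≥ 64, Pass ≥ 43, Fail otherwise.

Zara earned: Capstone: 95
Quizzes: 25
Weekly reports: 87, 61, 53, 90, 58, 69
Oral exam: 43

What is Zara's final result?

Merit

Weekly reports: drop 53 → average of remaining 5 = 365/5 = 73
Weighted total:
  Capstone 95 × 0.17 = 16.15
  Quizzes 25 × 0.05 = 1.25
  Weekly reports 73 × 0.6 = 43.8
  Oral exam 43 × 0.18 = 7.74
Sum = 68.94
68.94 is ≥ 64 and < 85 → Merit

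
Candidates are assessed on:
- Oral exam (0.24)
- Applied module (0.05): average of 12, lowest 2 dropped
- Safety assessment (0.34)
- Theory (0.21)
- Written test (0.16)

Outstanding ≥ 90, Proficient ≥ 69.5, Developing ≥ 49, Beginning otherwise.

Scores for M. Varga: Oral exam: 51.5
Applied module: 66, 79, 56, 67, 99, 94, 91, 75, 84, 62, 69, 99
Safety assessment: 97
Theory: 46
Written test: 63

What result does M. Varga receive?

Developing

Applied module: drop 56, 62 → average of remaining 10 = 823/10 = 82.3
Weighted total:
  Oral exam 51.5 × 0.24 = 12.36
  Applied module 82.3 × 0.05 = 4.115
  Safety assessment 97 × 0.34 = 32.98
  Theory 46 × 0.21 = 9.66
  Written test 63 × 0.16 = 10.08
Sum = 69.195
69.195 is ≥ 49 and < 69.5 → Developing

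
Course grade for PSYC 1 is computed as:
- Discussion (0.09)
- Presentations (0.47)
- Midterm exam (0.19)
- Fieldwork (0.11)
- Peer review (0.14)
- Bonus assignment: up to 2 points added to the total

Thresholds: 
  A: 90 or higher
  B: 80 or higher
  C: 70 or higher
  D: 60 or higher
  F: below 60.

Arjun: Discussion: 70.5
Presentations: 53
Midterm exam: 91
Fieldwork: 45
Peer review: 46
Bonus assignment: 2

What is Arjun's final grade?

Weighted total:
  Discussion 70.5 × 0.09 = 6.345
  Presentations 53 × 0.47 = 24.91
  Midterm exam 91 × 0.19 = 17.29
  Fieldwork 45 × 0.11 = 4.95
  Peer review 46 × 0.14 = 6.44
Sum = 59.935
Bonus assignment: 59.935 + 2 = 61.935
61.935 is ≥ 60 and < 70 → D

D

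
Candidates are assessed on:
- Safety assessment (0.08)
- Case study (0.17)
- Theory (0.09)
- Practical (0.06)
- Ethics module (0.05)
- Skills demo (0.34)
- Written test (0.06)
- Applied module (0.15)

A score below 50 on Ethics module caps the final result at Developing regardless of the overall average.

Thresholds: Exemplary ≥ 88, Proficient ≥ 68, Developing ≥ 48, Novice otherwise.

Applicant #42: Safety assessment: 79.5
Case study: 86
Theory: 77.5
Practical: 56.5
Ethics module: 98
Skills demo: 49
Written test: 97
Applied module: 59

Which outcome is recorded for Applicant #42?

Ethics module score 98 ≥ 50: minimum met.
Weighted total:
  Safety assessment 79.5 × 0.08 = 6.36
  Case study 86 × 0.17 = 14.62
  Theory 77.5 × 0.09 = 6.975
  Practical 56.5 × 0.06 = 3.39
  Ethics module 98 × 0.05 = 4.9
  Skills demo 49 × 0.34 = 16.66
  Written test 97 × 0.06 = 5.82
  Applied module 59 × 0.15 = 8.85
Sum = 67.575
67.575 is ≥ 48 and < 68 → Developing

Developing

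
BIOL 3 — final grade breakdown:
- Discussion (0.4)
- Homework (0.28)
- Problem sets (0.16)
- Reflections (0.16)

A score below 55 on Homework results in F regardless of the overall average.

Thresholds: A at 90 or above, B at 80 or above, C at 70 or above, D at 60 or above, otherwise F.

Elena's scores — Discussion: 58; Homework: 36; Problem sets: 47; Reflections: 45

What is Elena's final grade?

F

Homework score 36 < 55: minimum not met.
Weighted total:
  Discussion 58 × 0.4 = 23.2
  Homework 36 × 0.28 = 10.08
  Problem sets 47 × 0.16 = 7.52
  Reflections 45 × 0.16 = 7.2
Sum = 48
Because the Homework minimum was not met, the result is F.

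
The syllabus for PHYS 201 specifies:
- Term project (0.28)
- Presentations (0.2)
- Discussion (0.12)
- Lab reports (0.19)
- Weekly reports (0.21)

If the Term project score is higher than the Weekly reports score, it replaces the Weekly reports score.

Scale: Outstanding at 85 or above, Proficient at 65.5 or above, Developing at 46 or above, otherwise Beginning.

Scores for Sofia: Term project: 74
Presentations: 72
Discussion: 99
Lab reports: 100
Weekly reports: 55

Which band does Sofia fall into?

Proficient

Term project (74) > Weekly reports (55), so Weekly reports counts as 74.
Weighted total:
  Term project 74 × 0.28 = 20.72
  Presentations 72 × 0.2 = 14.4
  Discussion 99 × 0.12 = 11.88
  Lab reports 100 × 0.19 = 19
  Weekly reports 74 × 0.21 = 15.54
Sum = 81.54
81.54 is ≥ 65.5 and < 85 → Proficient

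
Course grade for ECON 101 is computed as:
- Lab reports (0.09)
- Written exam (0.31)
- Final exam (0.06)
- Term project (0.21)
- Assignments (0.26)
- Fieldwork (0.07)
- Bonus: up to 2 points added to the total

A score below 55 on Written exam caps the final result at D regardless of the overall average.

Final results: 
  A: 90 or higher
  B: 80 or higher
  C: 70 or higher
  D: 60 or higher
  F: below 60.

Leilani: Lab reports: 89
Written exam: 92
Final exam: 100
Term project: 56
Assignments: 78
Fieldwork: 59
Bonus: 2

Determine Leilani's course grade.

Written exam score 92 ≥ 55: minimum met.
Weighted total:
  Lab reports 89 × 0.09 = 8.01
  Written exam 92 × 0.31 = 28.52
  Final exam 100 × 0.06 = 6
  Term project 56 × 0.21 = 11.76
  Assignments 78 × 0.26 = 20.28
  Fieldwork 59 × 0.07 = 4.13
Sum = 78.7
Bonus: 78.7 + 2 = 80.7
80.7 is ≥ 80 and < 90 → B

B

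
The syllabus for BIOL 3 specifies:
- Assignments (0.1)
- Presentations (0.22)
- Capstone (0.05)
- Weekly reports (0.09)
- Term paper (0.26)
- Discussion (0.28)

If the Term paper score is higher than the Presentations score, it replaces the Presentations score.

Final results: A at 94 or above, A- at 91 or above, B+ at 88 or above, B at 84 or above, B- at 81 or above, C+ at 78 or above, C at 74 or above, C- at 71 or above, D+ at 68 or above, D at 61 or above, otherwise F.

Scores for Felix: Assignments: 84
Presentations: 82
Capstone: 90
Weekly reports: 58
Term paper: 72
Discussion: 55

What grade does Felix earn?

D+

Term paper (72) ≤ Presentations (82), so Presentations stays at 82.
Weighted total:
  Assignments 84 × 0.1 = 8.4
  Presentations 82 × 0.22 = 18.04
  Capstone 90 × 0.05 = 4.5
  Weekly reports 58 × 0.09 = 5.22
  Term paper 72 × 0.26 = 18.72
  Discussion 55 × 0.28 = 15.4
Sum = 70.28
70.28 is ≥ 68 and < 71 → D+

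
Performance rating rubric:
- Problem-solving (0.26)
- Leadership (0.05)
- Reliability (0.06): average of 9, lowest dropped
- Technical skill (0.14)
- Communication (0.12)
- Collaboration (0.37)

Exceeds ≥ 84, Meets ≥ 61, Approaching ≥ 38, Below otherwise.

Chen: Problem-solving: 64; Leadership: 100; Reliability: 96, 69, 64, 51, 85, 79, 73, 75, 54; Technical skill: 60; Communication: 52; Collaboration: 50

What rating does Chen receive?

Approaching

Reliability: drop 51 → average of remaining 8 = 595/8 = 74.375
Weighted total:
  Problem-solving 64 × 0.26 = 16.64
  Leadership 100 × 0.05 = 5
  Reliability 74.375 × 0.06 = 4.4625
  Technical skill 60 × 0.14 = 8.4
  Communication 52 × 0.12 = 6.24
  Collaboration 50 × 0.37 = 18.5
Sum = 59.2425
59.2425 is ≥ 38 and < 61 → Approaching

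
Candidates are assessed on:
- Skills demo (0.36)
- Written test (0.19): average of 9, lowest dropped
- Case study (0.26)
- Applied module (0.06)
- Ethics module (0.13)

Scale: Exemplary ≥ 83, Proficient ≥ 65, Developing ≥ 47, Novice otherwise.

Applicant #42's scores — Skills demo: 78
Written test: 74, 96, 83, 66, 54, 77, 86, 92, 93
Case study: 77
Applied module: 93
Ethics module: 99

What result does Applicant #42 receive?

Proficient

Written test: drop 54 → average of remaining 8 = 667/8 = 83.375
Weighted total:
  Skills demo 78 × 0.36 = 28.08
  Written test 83.375 × 0.19 = 15.84125
  Case study 77 × 0.26 = 20.02
  Applied module 93 × 0.06 = 5.58
  Ethics module 99 × 0.13 = 12.87
Sum = 82.39125
82.39125 is ≥ 65 and < 83 → Proficient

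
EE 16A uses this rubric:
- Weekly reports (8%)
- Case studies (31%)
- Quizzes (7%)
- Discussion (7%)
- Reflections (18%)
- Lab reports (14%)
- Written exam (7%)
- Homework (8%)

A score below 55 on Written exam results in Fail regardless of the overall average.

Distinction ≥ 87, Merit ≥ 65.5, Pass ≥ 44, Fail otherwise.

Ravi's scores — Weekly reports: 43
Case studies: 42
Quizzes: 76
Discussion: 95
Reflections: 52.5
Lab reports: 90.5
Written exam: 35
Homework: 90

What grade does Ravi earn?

Fail

Written exam score 35 < 55: minimum not met.
Weighted total:
  Weekly reports 43 × 0.08 = 3.44
  Case studies 42 × 0.31 = 13.02
  Quizzes 76 × 0.07 = 5.32
  Discussion 95 × 0.07 = 6.65
  Reflections 52.5 × 0.18 = 9.45
  Lab reports 90.5 × 0.14 = 12.67
  Written exam 35 × 0.07 = 2.45
  Homework 90 × 0.08 = 7.2
Sum = 60.2
Because the Written exam minimum was not met, the result is Fail.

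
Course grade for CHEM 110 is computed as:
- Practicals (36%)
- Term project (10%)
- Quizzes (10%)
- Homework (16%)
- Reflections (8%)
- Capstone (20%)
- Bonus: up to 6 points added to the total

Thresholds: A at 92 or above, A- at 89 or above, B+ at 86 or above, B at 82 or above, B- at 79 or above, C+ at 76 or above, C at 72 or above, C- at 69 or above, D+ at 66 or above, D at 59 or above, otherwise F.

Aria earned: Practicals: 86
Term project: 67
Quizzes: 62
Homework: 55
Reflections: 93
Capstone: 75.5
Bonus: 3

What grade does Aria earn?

C+

Weighted total:
  Practicals 86 × 0.36 = 30.96
  Term project 67 × 0.1 = 6.7
  Quizzes 62 × 0.1 = 6.2
  Homework 55 × 0.16 = 8.8
  Reflections 93 × 0.08 = 7.44
  Capstone 75.5 × 0.2 = 15.1
Sum = 75.2
Bonus: 75.2 + 3 = 78.2
78.2 is ≥ 76 and < 79 → C+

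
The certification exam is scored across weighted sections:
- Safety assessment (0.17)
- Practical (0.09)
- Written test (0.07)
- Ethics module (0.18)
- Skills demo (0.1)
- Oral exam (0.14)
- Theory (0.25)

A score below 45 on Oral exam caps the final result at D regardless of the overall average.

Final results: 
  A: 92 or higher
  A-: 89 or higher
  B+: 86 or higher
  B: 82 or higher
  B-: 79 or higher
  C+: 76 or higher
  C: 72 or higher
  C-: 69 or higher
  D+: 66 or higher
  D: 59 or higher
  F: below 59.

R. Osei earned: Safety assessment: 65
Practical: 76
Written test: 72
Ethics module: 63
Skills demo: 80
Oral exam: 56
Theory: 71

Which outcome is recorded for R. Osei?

Oral exam score 56 ≥ 45: minimum met.
Weighted total:
  Safety assessment 65 × 0.17 = 11.05
  Practical 76 × 0.09 = 6.84
  Written test 72 × 0.07 = 5.04
  Ethics module 63 × 0.18 = 11.34
  Skills demo 80 × 0.1 = 8
  Oral exam 56 × 0.14 = 7.84
  Theory 71 × 0.25 = 17.75
Sum = 67.86
67.86 is ≥ 66 and < 69 → D+

D+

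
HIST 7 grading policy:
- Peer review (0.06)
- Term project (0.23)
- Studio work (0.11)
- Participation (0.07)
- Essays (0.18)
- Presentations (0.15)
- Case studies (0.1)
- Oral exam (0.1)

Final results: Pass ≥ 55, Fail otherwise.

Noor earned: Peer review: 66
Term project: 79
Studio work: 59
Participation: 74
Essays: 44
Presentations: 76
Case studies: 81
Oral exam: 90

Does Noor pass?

Pass

Weighted total:
  Peer review 66 × 0.06 = 3.96
  Term project 79 × 0.23 = 18.17
  Studio work 59 × 0.11 = 6.49
  Participation 74 × 0.07 = 5.18
  Essays 44 × 0.18 = 7.92
  Presentations 76 × 0.15 = 11.4
  Case studies 81 × 0.1 = 8.1
  Oral exam 90 × 0.1 = 9
Sum = 70.22
70.22 ≥ 55 → Pass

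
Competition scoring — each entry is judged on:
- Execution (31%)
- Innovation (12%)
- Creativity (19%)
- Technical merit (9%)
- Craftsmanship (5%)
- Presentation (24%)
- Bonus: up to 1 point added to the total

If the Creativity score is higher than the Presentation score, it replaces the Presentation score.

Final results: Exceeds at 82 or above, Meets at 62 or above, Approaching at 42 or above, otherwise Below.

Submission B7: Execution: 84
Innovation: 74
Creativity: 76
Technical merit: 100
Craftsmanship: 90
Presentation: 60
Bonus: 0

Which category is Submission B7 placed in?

Creativity (76) > Presentation (60), so Presentation counts as 76.
Weighted total:
  Execution 84 × 0.31 = 26.04
  Innovation 74 × 0.12 = 8.88
  Creativity 76 × 0.19 = 14.44
  Technical merit 100 × 0.09 = 9
  Craftsmanship 90 × 0.05 = 4.5
  Presentation 76 × 0.24 = 18.24
Sum = 81.1
Bonus: 81.1 + 0 = 81.1
81.1 is ≥ 62 and < 82 → Meets

Meets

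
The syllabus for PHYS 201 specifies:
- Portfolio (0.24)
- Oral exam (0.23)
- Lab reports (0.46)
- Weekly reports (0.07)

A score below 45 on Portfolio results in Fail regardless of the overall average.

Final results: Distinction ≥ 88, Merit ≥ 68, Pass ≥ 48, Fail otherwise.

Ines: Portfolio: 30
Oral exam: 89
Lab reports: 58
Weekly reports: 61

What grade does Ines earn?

Fail

Portfolio score 30 < 45: minimum not met.
Weighted total:
  Portfolio 30 × 0.24 = 7.2
  Oral exam 89 × 0.23 = 20.47
  Lab reports 58 × 0.46 = 26.68
  Weekly reports 61 × 0.07 = 4.27
Sum = 58.62
Because the Portfolio minimum was not met, the result is Fail.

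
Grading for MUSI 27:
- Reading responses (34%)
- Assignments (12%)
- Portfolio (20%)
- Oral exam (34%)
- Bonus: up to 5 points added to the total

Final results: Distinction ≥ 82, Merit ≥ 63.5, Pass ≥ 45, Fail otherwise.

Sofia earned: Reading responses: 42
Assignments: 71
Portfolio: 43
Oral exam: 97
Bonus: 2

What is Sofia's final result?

Weighted total:
  Reading responses 42 × 0.34 = 14.28
  Assignments 71 × 0.12 = 8.52
  Portfolio 43 × 0.2 = 8.6
  Oral exam 97 × 0.34 = 32.98
Sum = 64.38
Bonus: 64.38 + 2 = 66.38
66.38 is ≥ 63.5 and < 82 → Merit

Merit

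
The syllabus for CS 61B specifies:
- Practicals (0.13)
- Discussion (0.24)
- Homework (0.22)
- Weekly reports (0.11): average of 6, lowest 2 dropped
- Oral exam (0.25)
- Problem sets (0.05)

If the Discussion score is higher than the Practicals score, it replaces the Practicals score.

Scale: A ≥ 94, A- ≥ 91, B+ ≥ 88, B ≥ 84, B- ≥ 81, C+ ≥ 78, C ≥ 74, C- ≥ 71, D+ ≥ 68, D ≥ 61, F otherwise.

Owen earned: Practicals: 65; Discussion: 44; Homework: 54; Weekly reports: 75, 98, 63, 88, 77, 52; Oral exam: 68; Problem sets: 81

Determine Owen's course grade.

Weekly reports: drop 52, 63 → average of remaining 4 = 338/4 = 84.5
Discussion (44) ≤ Practicals (65), so Practicals stays at 65.
Weighted total:
  Practicals 65 × 0.13 = 8.45
  Discussion 44 × 0.24 = 10.56
  Homework 54 × 0.22 = 11.88
  Weekly reports 84.5 × 0.11 = 9.295
  Oral exam 68 × 0.25 = 17
  Problem sets 81 × 0.05 = 4.05
Sum = 61.235
61.235 is ≥ 61 and < 68 → D

D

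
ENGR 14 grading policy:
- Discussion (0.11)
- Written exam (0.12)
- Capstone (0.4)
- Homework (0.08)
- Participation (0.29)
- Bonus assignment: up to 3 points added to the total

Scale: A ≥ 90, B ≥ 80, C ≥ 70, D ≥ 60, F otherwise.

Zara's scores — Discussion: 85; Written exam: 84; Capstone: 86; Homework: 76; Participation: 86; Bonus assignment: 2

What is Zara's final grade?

B

Weighted total:
  Discussion 85 × 0.11 = 9.35
  Written exam 84 × 0.12 = 10.08
  Capstone 86 × 0.4 = 34.4
  Homework 76 × 0.08 = 6.08
  Participation 86 × 0.29 = 24.94
Sum = 84.85
Bonus assignment: 84.85 + 2 = 86.85
86.85 is ≥ 80 and < 90 → B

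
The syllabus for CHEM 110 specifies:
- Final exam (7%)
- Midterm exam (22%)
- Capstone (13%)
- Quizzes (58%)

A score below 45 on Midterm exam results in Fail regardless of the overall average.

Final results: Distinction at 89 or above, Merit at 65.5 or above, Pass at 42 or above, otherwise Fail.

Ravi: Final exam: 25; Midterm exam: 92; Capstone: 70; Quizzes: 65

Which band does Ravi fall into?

Merit

Midterm exam score 92 ≥ 45: minimum met.
Weighted total:
  Final exam 25 × 0.07 = 1.75
  Midterm exam 92 × 0.22 = 20.24
  Capstone 70 × 0.13 = 9.1
  Quizzes 65 × 0.58 = 37.7
Sum = 68.79
68.79 is ≥ 65.5 and < 89 → Merit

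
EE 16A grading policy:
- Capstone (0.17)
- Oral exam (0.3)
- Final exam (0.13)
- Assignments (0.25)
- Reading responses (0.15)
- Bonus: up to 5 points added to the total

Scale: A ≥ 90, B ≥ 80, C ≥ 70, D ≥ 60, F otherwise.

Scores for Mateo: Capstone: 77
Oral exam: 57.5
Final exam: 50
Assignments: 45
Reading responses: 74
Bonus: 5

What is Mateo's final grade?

D

Weighted total:
  Capstone 77 × 0.17 = 13.09
  Oral exam 57.5 × 0.3 = 17.25
  Final exam 50 × 0.13 = 6.5
  Assignments 45 × 0.25 = 11.25
  Reading responses 74 × 0.15 = 11.1
Sum = 59.19
Bonus: 59.19 + 5 = 64.19
64.19 is ≥ 60 and < 70 → D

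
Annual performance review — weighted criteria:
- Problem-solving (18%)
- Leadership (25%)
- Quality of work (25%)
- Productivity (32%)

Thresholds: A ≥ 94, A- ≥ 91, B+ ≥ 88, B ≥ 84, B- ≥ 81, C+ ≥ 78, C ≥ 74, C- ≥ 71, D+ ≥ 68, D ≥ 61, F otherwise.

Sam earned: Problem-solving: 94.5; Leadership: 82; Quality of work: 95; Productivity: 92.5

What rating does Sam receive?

B+

Weighted total:
  Problem-solving 94.5 × 0.18 = 17.01
  Leadership 82 × 0.25 = 20.5
  Quality of work 95 × 0.25 = 23.75
  Productivity 92.5 × 0.32 = 29.6
Sum = 90.86
90.86 is ≥ 88 and < 91 → B+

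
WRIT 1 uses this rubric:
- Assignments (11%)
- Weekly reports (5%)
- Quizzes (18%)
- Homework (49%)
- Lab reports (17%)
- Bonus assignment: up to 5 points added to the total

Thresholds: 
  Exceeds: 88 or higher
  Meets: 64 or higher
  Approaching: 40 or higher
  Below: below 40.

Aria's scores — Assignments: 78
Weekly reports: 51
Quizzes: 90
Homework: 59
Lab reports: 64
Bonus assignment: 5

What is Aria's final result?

Weighted total:
  Assignments 78 × 0.11 = 8.58
  Weekly reports 51 × 0.05 = 2.55
  Quizzes 90 × 0.18 = 16.2
  Homework 59 × 0.49 = 28.91
  Lab reports 64 × 0.17 = 10.88
Sum = 67.12
Bonus assignment: 67.12 + 5 = 72.12
72.12 is ≥ 64 and < 88 → Meets

Meets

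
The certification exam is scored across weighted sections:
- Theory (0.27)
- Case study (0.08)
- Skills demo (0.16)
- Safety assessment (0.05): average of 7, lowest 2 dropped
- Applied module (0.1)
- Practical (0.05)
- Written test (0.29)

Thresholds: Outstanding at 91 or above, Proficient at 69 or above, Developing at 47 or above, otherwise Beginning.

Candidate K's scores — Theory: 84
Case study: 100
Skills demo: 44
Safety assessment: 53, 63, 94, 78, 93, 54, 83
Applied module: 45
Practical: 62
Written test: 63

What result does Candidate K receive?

Safety assessment: drop 53, 54 → average of remaining 5 = 411/5 = 82.2
Weighted total:
  Theory 84 × 0.27 = 22.68
  Case study 100 × 0.08 = 8
  Skills demo 44 × 0.16 = 7.04
  Safety assessment 82.2 × 0.05 = 4.11
  Applied module 45 × 0.1 = 4.5
  Practical 62 × 0.05 = 3.1
  Written test 63 × 0.29 = 18.27
Sum = 67.7
67.7 is ≥ 47 and < 69 → Developing

Developing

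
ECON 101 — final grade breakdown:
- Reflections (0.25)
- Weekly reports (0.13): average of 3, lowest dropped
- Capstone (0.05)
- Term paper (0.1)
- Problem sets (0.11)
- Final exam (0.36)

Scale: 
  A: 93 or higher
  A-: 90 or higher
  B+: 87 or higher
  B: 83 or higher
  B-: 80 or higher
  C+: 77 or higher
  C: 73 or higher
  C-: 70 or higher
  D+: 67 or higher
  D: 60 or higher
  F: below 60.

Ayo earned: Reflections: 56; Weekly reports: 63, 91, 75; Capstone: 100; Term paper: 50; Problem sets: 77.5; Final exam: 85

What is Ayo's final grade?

C

Weekly reports: drop 63 → average of remaining 2 = 166/2 = 83
Weighted total:
  Reflections 56 × 0.25 = 14
  Weekly reports 83 × 0.13 = 10.79
  Capstone 100 × 0.05 = 5
  Term paper 50 × 0.1 = 5
  Problem sets 77.5 × 0.11 = 8.525
  Final exam 85 × 0.36 = 30.6
Sum = 73.915
73.915 is ≥ 73 and < 77 → C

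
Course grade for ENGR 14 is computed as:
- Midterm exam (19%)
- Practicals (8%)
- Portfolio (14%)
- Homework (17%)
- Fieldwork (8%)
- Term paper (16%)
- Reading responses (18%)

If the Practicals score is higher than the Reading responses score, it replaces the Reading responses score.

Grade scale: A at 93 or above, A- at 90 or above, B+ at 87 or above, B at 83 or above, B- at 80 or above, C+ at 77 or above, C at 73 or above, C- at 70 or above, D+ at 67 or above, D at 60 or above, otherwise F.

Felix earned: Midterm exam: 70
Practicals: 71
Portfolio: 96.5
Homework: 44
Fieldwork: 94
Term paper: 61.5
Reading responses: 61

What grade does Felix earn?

Practicals (71) > Reading responses (61), so Reading responses counts as 71.
Weighted total:
  Midterm exam 70 × 0.19 = 13.3
  Practicals 71 × 0.08 = 5.68
  Portfolio 96.5 × 0.14 = 13.51
  Homework 44 × 0.17 = 7.48
  Fieldwork 94 × 0.08 = 7.52
  Term paper 61.5 × 0.16 = 9.84
  Reading responses 71 × 0.18 = 12.78
Sum = 70.11
70.11 is ≥ 70 and < 73 → C-

C-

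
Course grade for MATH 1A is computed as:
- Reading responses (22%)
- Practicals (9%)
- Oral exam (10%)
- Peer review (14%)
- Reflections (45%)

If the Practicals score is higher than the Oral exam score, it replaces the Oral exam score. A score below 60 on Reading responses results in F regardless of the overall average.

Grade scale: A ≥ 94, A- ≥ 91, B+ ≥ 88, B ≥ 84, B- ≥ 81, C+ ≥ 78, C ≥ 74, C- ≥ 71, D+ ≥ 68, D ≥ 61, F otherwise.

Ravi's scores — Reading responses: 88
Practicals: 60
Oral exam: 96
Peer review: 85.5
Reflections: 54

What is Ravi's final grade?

Practicals (60) ≤ Oral exam (96), so Oral exam stays at 96.
Reading responses score 88 ≥ 60: minimum met.
Weighted total:
  Reading responses 88 × 0.22 = 19.36
  Practicals 60 × 0.09 = 5.4
  Oral exam 96 × 0.1 = 9.6
  Peer review 85.5 × 0.14 = 11.97
  Reflections 54 × 0.45 = 24.3
Sum = 70.63
70.63 is ≥ 68 and < 71 → D+

D+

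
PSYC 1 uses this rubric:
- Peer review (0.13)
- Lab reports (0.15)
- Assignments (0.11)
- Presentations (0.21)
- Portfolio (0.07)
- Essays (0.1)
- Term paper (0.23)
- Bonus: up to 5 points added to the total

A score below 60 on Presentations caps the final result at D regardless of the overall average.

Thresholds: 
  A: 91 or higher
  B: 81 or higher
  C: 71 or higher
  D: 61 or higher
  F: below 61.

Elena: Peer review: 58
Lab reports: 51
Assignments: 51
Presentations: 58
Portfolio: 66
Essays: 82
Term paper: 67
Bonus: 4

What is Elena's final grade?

D

Presentations score 58 < 60: minimum not met.
Weighted total:
  Peer review 58 × 0.13 = 7.54
  Lab reports 51 × 0.15 = 7.65
  Assignments 51 × 0.11 = 5.61
  Presentations 58 × 0.21 = 12.18
  Portfolio 66 × 0.07 = 4.62
  Essays 82 × 0.1 = 8.2
  Term paper 67 × 0.23 = 15.41
Sum = 61.21
Bonus: 61.21 + 4 = 65.21
65.21 would be D; cap at D applies → D.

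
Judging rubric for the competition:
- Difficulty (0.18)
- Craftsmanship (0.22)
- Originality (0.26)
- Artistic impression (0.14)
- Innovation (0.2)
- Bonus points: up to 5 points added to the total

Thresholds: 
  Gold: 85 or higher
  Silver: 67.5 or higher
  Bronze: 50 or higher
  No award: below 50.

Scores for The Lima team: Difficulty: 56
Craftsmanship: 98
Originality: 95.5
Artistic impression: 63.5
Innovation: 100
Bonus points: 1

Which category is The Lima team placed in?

Gold

Weighted total:
  Difficulty 56 × 0.18 = 10.08
  Craftsmanship 98 × 0.22 = 21.56
  Originality 95.5 × 0.26 = 24.83
  Artistic impression 63.5 × 0.14 = 8.89
  Innovation 100 × 0.2 = 20
Sum = 85.36
Bonus points: 85.36 + 1 = 86.36
86.36 ≥ 85 → Gold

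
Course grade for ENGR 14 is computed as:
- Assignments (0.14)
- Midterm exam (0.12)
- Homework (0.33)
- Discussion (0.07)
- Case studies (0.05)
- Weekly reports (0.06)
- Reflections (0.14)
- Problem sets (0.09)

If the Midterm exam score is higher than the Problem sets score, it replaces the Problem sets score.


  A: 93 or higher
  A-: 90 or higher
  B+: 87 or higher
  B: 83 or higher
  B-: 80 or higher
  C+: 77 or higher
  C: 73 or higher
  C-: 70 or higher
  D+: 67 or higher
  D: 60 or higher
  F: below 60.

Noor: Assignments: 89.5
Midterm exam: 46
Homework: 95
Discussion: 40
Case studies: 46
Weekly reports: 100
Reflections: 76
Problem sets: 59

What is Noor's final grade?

C

Midterm exam (46) ≤ Problem sets (59), so Problem sets stays at 59.
Weighted total:
  Assignments 89.5 × 0.14 = 12.53
  Midterm exam 46 × 0.12 = 5.52
  Homework 95 × 0.33 = 31.35
  Discussion 40 × 0.07 = 2.8
  Case studies 46 × 0.05 = 2.3
  Weekly reports 100 × 0.06 = 6
  Reflections 76 × 0.14 = 10.64
  Problem sets 59 × 0.09 = 5.31
Sum = 76.45
76.45 is ≥ 73 and < 77 → C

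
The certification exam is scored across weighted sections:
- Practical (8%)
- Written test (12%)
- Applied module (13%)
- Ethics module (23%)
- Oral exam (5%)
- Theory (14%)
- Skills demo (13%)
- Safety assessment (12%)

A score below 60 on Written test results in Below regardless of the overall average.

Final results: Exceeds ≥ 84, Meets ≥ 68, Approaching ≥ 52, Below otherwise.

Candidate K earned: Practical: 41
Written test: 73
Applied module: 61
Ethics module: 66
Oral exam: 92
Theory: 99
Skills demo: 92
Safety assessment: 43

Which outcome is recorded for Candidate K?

Written test score 73 ≥ 60: minimum met.
Weighted total:
  Practical 41 × 0.08 = 3.28
  Written test 73 × 0.12 = 8.76
  Applied module 61 × 0.13 = 7.93
  Ethics module 66 × 0.23 = 15.18
  Oral exam 92 × 0.05 = 4.6
  Theory 99 × 0.14 = 13.86
  Skills demo 92 × 0.13 = 11.96
  Safety assessment 43 × 0.12 = 5.16
Sum = 70.73
70.73 is ≥ 68 and < 84 → Meets

Meets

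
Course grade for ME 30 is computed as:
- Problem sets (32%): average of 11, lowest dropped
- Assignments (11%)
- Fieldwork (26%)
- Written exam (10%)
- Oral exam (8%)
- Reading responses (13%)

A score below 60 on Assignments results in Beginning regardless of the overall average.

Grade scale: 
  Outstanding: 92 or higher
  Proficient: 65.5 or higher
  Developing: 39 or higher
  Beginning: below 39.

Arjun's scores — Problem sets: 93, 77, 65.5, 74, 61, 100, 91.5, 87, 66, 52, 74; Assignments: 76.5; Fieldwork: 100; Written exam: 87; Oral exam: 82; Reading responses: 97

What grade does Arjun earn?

Problem sets: drop 52 → average of remaining 10 = 789/10 = 78.9
Assignments score 76.5 ≥ 60: minimum met.
Weighted total:
  Problem sets 78.9 × 0.32 = 25.248
  Assignments 76.5 × 0.11 = 8.415
  Fieldwork 100 × 0.26 = 26
  Written exam 87 × 0.1 = 8.7
  Oral exam 82 × 0.08 = 6.56
  Reading responses 97 × 0.13 = 12.61
Sum = 87.533
87.533 is ≥ 65.5 and < 92 → Proficient

Proficient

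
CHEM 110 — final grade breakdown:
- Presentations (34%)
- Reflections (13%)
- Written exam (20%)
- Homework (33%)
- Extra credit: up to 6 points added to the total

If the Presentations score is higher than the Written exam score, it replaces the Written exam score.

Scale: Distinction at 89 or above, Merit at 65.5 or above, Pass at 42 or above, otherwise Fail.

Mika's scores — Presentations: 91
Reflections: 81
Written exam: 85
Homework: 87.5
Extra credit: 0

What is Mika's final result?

Merit

Presentations (91) > Written exam (85), so Written exam counts as 91.
Weighted total:
  Presentations 91 × 0.34 = 30.94
  Reflections 81 × 0.13 = 10.53
  Written exam 91 × 0.2 = 18.2
  Homework 87.5 × 0.33 = 28.875
Sum = 88.545
Extra credit: 88.545 + 0 = 88.545
88.545 is ≥ 65.5 and < 89 → Merit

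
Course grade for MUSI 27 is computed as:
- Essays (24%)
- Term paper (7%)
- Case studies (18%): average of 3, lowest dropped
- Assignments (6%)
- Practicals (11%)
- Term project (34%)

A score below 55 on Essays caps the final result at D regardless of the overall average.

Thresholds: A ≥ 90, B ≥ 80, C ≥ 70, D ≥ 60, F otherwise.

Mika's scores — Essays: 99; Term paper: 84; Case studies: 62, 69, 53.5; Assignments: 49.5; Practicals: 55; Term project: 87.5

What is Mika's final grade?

B

Case studies: drop 53.5 → average of remaining 2 = 131/2 = 65.5
Essays score 99 ≥ 55: minimum met.
Weighted total:
  Essays 99 × 0.24 = 23.76
  Term paper 84 × 0.07 = 5.88
  Case studies 65.5 × 0.18 = 11.79
  Assignments 49.5 × 0.06 = 2.97
  Practicals 55 × 0.11 = 6.05
  Term project 87.5 × 0.34 = 29.75
Sum = 80.2
80.2 is ≥ 80 and < 90 → B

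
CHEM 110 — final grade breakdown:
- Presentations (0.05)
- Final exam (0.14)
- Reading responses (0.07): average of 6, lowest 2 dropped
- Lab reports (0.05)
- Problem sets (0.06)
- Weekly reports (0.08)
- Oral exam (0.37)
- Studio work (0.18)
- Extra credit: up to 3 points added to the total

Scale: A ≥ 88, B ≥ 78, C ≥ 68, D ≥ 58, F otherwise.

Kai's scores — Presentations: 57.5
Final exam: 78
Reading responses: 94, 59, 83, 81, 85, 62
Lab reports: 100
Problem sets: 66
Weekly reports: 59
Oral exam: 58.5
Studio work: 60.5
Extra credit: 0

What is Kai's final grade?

D

Reading responses: drop 59, 62 → average of remaining 4 = 343/4 = 85.75
Weighted total:
  Presentations 57.5 × 0.05 = 2.875
  Final exam 78 × 0.14 = 10.92
  Reading responses 85.75 × 0.07 = 6.0025
  Lab reports 100 × 0.05 = 5
  Problem sets 66 × 0.06 = 3.96
  Weekly reports 59 × 0.08 = 4.72
  Oral exam 58.5 × 0.37 = 21.645
  Studio work 60.5 × 0.18 = 10.89
Sum = 66.0125
Extra credit: 66.0125 + 0 = 66.0125
66.0125 is ≥ 58 and < 68 → D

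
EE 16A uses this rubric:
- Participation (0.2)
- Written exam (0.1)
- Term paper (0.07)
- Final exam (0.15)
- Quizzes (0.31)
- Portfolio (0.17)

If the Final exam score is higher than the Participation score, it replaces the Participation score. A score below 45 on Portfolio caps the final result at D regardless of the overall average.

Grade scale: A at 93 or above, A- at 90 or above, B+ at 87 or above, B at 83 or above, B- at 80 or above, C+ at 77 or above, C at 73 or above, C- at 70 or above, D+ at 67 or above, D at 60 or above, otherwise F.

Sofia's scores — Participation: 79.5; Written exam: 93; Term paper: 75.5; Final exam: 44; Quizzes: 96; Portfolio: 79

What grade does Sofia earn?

Final exam (44) ≤ Participation (79.5), so Participation stays at 79.5.
Portfolio score 79 ≥ 45: minimum met.
Weighted total:
  Participation 79.5 × 0.2 = 15.9
  Written exam 93 × 0.1 = 9.3
  Term paper 75.5 × 0.07 = 5.285
  Final exam 44 × 0.15 = 6.6
  Quizzes 96 × 0.31 = 29.76
  Portfolio 79 × 0.17 = 13.43
Sum = 80.275
80.275 is ≥ 80 and < 83 → B-

B-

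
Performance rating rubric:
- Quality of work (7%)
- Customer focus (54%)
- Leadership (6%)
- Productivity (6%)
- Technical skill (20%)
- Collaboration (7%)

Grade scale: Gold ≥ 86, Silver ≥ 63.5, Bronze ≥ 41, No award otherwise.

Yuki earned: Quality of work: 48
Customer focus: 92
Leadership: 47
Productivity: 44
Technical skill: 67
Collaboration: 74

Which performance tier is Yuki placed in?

Weighted total:
  Quality of work 48 × 0.07 = 3.36
  Customer focus 92 × 0.54 = 49.68
  Leadership 47 × 0.06 = 2.82
  Productivity 44 × 0.06 = 2.64
  Technical skill 67 × 0.2 = 13.4
  Collaboration 74 × 0.07 = 5.18
Sum = 77.08
77.08 is ≥ 63.5 and < 86 → Silver

Silver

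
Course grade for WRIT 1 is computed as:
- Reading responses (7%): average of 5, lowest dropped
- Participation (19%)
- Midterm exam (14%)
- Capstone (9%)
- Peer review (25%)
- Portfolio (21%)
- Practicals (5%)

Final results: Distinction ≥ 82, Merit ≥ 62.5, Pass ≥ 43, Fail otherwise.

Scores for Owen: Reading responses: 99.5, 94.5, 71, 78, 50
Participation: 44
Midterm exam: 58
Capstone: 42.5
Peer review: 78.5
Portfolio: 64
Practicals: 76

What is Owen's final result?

Reading responses: drop 50 → average of remaining 4 = 343/4 = 85.75
Weighted total:
  Reading responses 85.75 × 0.07 = 6.0025
  Participation 44 × 0.19 = 8.36
  Midterm exam 58 × 0.14 = 8.12
  Capstone 42.5 × 0.09 = 3.825
  Peer review 78.5 × 0.25 = 19.625
  Portfolio 64 × 0.21 = 13.44
  Practicals 76 × 0.05 = 3.8
Sum = 63.1725
63.1725 is ≥ 62.5 and < 82 → Merit

Merit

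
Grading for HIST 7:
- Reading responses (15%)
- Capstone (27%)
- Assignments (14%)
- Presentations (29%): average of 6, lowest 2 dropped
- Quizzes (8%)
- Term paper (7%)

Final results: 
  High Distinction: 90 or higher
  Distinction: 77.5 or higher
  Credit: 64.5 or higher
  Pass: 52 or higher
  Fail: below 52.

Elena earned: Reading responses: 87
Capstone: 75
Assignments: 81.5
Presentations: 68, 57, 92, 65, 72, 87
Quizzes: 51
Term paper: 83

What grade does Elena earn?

Presentations: drop 57, 65 → average of remaining 4 = 319/4 = 79.75
Weighted total:
  Reading responses 87 × 0.15 = 13.05
  Capstone 75 × 0.27 = 20.25
  Assignments 81.5 × 0.14 = 11.41
  Presentations 79.75 × 0.29 = 23.1275
  Quizzes 51 × 0.08 = 4.08
  Term paper 83 × 0.07 = 5.81
Sum = 77.7275
77.7275 is ≥ 77.5 and < 90 → Distinction

Distinction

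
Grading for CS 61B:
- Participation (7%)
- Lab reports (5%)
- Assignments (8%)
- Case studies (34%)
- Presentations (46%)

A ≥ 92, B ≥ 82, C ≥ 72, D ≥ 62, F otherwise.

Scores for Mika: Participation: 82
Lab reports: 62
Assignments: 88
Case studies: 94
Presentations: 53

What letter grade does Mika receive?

C

Weighted total:
  Participation 82 × 0.07 = 5.74
  Lab reports 62 × 0.05 = 3.1
  Assignments 88 × 0.08 = 7.04
  Case studies 94 × 0.34 = 31.96
  Presentations 53 × 0.46 = 24.38
Sum = 72.22
72.22 is ≥ 72 and < 82 → C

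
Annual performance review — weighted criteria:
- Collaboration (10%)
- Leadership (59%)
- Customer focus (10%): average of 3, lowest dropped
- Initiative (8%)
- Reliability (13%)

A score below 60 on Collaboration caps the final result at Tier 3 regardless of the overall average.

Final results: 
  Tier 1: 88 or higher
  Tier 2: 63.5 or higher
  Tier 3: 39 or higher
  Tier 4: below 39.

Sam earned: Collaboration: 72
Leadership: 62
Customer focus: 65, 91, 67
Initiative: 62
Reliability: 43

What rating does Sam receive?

Customer focus: drop 65 → average of remaining 2 = 158/2 = 79
Collaboration score 72 ≥ 60: minimum met.
Weighted total:
  Collaboration 72 × 0.1 = 7.2
  Leadership 62 × 0.59 = 36.58
  Customer focus 79 × 0.1 = 7.9
  Initiative 62 × 0.08 = 4.96
  Reliability 43 × 0.13 = 5.59
Sum = 62.23
62.23 is ≥ 39 and < 63.5 → Tier 3

Tier 3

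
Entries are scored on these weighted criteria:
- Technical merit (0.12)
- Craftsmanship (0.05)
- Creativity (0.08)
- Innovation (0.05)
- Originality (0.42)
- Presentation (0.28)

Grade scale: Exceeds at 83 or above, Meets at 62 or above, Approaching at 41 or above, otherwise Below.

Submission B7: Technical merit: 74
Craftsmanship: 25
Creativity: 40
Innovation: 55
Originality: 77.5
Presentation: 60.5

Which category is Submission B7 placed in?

Weighted total:
  Technical merit 74 × 0.12 = 8.88
  Craftsmanship 25 × 0.05 = 1.25
  Creativity 40 × 0.08 = 3.2
  Innovation 55 × 0.05 = 2.75
  Originality 77.5 × 0.42 = 32.55
  Presentation 60.5 × 0.28 = 16.94
Sum = 65.57
65.57 is ≥ 62 and < 83 → Meets

Meets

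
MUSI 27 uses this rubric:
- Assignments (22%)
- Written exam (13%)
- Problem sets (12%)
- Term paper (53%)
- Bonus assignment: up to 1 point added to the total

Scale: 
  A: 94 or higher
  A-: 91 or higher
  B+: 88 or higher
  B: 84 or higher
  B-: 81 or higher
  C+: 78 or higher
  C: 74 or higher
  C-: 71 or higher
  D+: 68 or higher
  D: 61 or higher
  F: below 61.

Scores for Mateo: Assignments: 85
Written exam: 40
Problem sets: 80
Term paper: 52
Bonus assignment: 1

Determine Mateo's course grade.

D

Weighted total:
  Assignments 85 × 0.22 = 18.7
  Written exam 40 × 0.13 = 5.2
  Problem sets 80 × 0.12 = 9.6
  Term paper 52 × 0.53 = 27.56
Sum = 61.06
Bonus assignment: 61.06 + 1 = 62.06
62.06 is ≥ 61 and < 68 → D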